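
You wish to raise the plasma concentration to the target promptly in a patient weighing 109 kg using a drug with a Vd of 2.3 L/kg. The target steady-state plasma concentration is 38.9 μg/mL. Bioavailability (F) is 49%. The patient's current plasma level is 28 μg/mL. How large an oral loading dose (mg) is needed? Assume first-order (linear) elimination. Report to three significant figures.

Vd(total) = 109 kg × 2.3 L/kg = 250.7 L
The loading dose fills Vd to the target concentration.
Concentration deficit ΔC = 38.9 − 28 = 10.90 mg/L
LD = Vd × ΔC / F = 250.7 × 10.90 / 0.49 = 5577 mg

5580 mg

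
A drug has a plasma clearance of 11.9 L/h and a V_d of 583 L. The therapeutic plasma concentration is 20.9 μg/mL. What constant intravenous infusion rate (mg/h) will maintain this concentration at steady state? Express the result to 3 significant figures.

Rate = CL × Css = 11.90 × 20.9 = 248.7 mg/h

249 mg/h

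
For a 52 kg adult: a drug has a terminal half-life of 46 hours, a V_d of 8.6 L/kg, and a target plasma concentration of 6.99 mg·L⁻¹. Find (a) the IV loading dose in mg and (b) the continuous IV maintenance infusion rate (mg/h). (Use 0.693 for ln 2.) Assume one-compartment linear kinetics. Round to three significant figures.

(a) 3130 mg; (b) 47.1 mg/h

Vd = 8.6 L/kg × 52 kg = 447.2 L
LD = Vd × C = 447.2 × 6.99 = 3126 mg
CL = 0.693 × Vd / t½ = 0.693 × 447.2 / 46 = 6.737 L/h
Infusion rate = CL × Css = 6.737 × 6.99 = 47.09 mg/h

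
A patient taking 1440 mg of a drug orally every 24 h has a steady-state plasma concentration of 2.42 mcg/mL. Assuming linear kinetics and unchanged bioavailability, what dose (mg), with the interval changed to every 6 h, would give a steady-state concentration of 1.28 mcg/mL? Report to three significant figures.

For first-order elimination, Css ∝ F·D/(CL·τ); F and CL are unchanged, so Css ∝ D/τ.
D₂ = D₁ × (Css,target / Css,current) × (τ₂/τ₁) = 1440 × (1.28/2.42) × (6/24) = 190.4 mg

190 mg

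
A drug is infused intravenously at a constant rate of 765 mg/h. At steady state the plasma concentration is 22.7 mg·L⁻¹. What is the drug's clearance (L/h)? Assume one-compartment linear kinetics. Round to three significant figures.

At steady state, infusion rate = CL × Css, so CL = rate / Css.
CL = 765 / 22.7 = 33.70 L/h

33.7 L/h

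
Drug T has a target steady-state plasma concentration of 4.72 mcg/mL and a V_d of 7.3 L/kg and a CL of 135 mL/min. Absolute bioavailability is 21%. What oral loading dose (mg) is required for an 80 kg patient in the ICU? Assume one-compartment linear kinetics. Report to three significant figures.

Vd = 7.3 L/kg × 80 kg = 584.0 L
LD is governed by Vd — clearance does not enter the loading-dose calculation.
LD = Vd × C / F = 584.0 × 4.720 / 0.21 = 13130 mg

13100 mg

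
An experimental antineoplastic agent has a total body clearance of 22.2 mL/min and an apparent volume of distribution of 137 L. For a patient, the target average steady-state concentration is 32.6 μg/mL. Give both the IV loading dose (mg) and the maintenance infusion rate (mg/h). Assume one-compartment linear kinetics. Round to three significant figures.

(a) 4470 mg; (b) 43.4 mg/h

Loading dose = Vd × C = 137.0 × 32.6 = 4466 mg
CL = 22.2 mL/min = 22.2 × 0.06 = 1.332 L/h
Maintenance: replace elimination → rate = CL × Css = 1.332 × 32.6 = 43.42 mg/h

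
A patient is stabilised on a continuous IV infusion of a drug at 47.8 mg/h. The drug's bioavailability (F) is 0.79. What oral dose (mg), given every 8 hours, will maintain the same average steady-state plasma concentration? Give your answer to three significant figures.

484 mg

To maintain the same Css, the systemic dosing rate must be unchanged: F·D/τ = infusion rate.
D = rate × τ / F = 47.8 × 8 / 0.79 = 484.1 mg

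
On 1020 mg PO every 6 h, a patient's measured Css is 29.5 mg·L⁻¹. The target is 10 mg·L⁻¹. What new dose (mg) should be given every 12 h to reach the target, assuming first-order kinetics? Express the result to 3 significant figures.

For first-order elimination, Css ∝ F·D/(CL·τ); F and CL are unchanged, so Css ∝ D/τ.
D₂ = D₁ × (Css,target / Css,current) × (τ₂/τ₁) = 1020 × (10/29.5) × (12/6) = 691.5 mg

692 mg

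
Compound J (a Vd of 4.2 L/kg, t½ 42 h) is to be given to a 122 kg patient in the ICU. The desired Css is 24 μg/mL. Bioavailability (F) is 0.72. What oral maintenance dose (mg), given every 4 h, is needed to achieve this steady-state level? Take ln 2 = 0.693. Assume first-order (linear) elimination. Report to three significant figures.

1130 mg

Vd(total) = 122 kg × 4.2 L/kg = 512.4 L
CL = ln 2 · Vd / t½ = 0.693 × 512.4 / 42 = 8.455 L/h
D = CL × Css × τ / F = 8.455 × 24 × 4 / 0.72 = 1127 mg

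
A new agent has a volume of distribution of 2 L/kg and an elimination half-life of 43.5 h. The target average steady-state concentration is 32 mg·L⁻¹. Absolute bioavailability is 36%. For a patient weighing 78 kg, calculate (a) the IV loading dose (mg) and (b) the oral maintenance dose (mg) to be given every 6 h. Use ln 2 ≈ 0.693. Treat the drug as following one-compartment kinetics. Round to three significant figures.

(a) 4990 mg; (b) 1330 mg

Total Vd = 2 × 78 = 156.0 L
LD = Vd × C = 156.0 × 32 = 4992 mg
CL = 0.693 × Vd / t½ = 0.693 × 156.0 / 43.5 = 2.485 L/h
D = CL × Css × τ / F = 2.485 × 32 × 6 / 0.36 = 1325 mg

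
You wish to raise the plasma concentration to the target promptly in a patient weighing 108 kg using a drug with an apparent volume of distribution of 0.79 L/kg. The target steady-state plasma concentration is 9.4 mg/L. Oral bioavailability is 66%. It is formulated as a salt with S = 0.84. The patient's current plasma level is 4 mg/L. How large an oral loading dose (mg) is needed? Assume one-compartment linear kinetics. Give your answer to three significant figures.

831 mg

Total Vd = 0.79 × 108 = 85.32 L
Concentration deficit ΔC = 9.4 − 4 = 5.400 mg/L
LD = Vd × ΔC / F / S = 85.32 × 5.400 / 0.66 / 0.84 = 831.0 mg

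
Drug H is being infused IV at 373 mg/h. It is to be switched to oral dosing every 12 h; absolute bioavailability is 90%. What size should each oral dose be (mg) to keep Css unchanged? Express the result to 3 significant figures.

4970 mg

To maintain the same Css, the systemic dosing rate must be unchanged: F·D/τ = infusion rate.
D = rate × τ / F = 373 × 12 / 0.9 = 4973 mg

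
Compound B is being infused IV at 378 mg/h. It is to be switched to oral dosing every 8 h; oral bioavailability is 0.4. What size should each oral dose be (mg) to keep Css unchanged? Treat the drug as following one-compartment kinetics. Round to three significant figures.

To maintain the same Css, the systemic dosing rate must be unchanged: F·D/τ = infusion rate.
D = rate × τ / F = 378 × 8 / 0.4 = 7560 mg

7560 mg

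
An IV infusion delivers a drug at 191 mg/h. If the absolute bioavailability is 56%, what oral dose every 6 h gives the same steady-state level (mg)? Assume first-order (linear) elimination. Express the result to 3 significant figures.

2050 mg

To maintain the same Css, the systemic dosing rate must be unchanged: F·D/τ = infusion rate.
D = rate × τ / F = 191 × 6 / 0.56 = 2046 mg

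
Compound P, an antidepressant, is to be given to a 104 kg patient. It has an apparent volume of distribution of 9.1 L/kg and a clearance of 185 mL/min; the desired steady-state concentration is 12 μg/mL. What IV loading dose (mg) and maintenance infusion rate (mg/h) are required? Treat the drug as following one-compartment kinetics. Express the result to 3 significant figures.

(a) 11400 mg; (b) 133 mg/h

Vd = 9.1 L/kg × 104 kg = 946.4 L
LD = Vd · C_target = 946.4 × 12 = 11360 mg
Convert clearance: 185 mL/min × 60 min/h ÷ 1000 mL/L = 11.10 L/h
Maintenance: replace elimination → rate = CL × Css = 11.10 × 12 = 133.2 mg/h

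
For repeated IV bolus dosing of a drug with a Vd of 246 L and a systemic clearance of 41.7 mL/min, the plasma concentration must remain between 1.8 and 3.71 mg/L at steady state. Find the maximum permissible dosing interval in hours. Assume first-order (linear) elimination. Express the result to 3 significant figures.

CL = 41.7 mL/min × 60/1000 = 2.502 L/h
k = CL / Vd = 2.502 / 246.0 = 0.01017 h⁻¹
Between IV bolus doses, concentration decays as C = C₀·e^(−kτ), so C_peak/C_trough = e^(kτ).
τ_max = ln(C_peak/C_trough) / k = ln(3.71/1.8) / 0.01017 = 0.7232 / 0.01017 = 71.11 h

71.1 h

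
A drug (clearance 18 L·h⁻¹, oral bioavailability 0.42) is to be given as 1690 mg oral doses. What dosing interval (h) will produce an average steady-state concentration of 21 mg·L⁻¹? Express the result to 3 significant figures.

F·D/τ = CL·Css → τ = F·D / (CL·Css).
τ = 0.42 × 1690 / (18 × 21) = 1.878 h

1.88 h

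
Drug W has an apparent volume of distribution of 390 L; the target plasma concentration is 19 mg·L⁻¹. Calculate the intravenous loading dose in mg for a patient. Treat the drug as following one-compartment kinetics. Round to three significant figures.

7410 mg

The loading dose fills Vd to the target concentration.
LD = Vd × C = 390.0 × 19.00 = 7410 mg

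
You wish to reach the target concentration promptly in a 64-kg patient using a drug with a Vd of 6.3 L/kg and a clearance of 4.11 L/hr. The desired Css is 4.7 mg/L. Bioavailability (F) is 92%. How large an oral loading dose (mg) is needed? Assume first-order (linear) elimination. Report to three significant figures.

Vd(total) = 64 kg × 6.3 L/kg = 403.2 L
LD is governed by Vd — clearance does not enter the loading-dose calculation.
LD = Vd × C / F = 403.2 × 4.700 / 0.92 = 2060 mg

2060 mg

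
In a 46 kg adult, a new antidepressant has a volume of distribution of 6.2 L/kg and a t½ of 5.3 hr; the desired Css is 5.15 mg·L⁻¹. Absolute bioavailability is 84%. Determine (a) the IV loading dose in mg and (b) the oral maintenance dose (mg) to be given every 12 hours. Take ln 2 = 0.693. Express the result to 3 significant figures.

(a) 1470 mg; (b) 2740 mg

Vd(total) = 46 kg × 6.2 L/kg = 285.2 L
LD = Vd × C = 285.2 × 5.15 = 1469 mg
CL = 0.693 × Vd / t½ = 0.693 × 285.2 / 5.3 = 37.29 L/h
D = CL × Css × τ / F = 37.29 × 5.15 × 12 / 0.84 = 2743 mg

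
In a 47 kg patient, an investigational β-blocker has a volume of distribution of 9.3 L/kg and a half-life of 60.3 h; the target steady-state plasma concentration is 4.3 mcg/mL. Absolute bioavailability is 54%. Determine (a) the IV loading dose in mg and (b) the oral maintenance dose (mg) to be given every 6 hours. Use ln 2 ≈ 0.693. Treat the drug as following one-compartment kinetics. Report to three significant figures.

(a) 1880 mg; (b) 240 mg

Total Vd = 9.3 × 47 = 437.1 L
LD = Vd × C = 437.1 × 4.3 = 1880 mg
CL = 0.693 × Vd / t½ = 0.693 × 437.1 / 60.3 = 5.023 L/h
D = CL × Css × τ / F = 5.023 × 4.3 × 6 / 0.54 = 240.0 mg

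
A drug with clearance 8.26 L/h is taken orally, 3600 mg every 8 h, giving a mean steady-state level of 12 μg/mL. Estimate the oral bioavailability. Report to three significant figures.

F·D/τ = CL·Css at steady state → F = CL·Css·τ / D.
F = 8.26 × 12 × 8 / 3600 = 0.220

0.220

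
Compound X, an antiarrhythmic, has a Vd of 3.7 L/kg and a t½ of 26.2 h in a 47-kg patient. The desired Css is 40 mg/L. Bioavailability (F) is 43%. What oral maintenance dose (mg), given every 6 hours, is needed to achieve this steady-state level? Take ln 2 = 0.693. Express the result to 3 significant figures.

2570 mg

Vd(total) = 47 kg × 3.7 L/kg = 173.9 L
k = 0.693/26.2 = 0.02645 h⁻¹, so CL = k·Vd = 0.02645 × 173.9 = 4.600 L/h
D = CL × Css × τ / F = 4.600 × 40 × 6 / 0.43 = 2567 mg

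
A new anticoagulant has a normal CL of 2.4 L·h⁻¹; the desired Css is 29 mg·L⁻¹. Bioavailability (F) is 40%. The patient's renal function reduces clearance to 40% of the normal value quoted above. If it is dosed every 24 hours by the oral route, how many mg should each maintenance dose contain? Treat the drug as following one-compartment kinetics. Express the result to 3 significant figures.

1670 mg

Patient clearance = 0.4 × 2.400 = 0.9600 L/h
At steady state, dose per interval replaces the amount cleared in that interval: F·D/τ = CL·Css.
D = CL × Css × τ / F = 0.9600 × 29 × 24 / 0.4 = 1670 mg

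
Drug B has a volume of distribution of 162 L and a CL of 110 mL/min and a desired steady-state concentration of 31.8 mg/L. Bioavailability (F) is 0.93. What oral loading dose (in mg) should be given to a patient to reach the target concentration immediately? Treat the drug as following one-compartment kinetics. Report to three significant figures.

5540 mg

LD = Vd × C / F = 162.0 × 31.80 / 0.93 = 5539 mg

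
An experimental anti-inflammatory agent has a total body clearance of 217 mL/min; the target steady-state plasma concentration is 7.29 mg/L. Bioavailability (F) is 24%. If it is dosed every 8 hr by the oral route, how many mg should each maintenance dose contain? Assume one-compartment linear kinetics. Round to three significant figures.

CL = 217 mL/min × 60/1000 = 13.02 L/h
At steady state, dose per interval replaces the amount cleared in that interval: F·D/τ = CL·Css.
D = CL × Css × τ / F = 13.02 × 7.29 × 8 / 0.24 = 3164 mg

3160 mg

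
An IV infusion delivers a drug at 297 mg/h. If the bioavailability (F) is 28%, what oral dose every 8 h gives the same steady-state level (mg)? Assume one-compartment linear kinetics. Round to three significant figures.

To maintain the same Css, the systemic dosing rate must be unchanged: F·D/τ = infusion rate.
D = rate × τ / F = 297 × 8 / 0.28 = 8486 mg

8490 mg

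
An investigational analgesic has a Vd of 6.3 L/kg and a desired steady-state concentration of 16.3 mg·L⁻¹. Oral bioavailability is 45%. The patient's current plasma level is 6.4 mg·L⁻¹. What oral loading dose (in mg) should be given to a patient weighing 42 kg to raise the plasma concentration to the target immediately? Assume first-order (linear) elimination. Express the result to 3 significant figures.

Vd = 6.3 L/kg × 42 kg = 264.6 L
The loading dose fills Vd to the target concentration.
Concentration deficit ΔC = 16.3 − 6.4 = 9.900 mg/L
LD = Vd × ΔC / F = 264.6 × 9.900 / 0.45 = 5821 mg

5820 mg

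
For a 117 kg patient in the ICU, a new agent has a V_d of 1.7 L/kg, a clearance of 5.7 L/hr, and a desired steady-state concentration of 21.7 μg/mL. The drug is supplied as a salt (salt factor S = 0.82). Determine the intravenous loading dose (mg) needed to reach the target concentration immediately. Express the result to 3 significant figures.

Vd = 1.7 L/kg × 117 kg = 198.9 L
LD = Vd × C / S = 198.9 × 21.70 / 0.82 = 5264 mg

5260 mg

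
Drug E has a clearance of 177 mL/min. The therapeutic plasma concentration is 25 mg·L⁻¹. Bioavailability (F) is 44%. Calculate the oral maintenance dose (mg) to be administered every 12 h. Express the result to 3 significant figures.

CL = 177 mL/min × 60/1000 = 10.62 L/h
D = CL × Css × τ / F = 10.62 × 25 × 12 / 0.44 = 7241 mg

7240 mg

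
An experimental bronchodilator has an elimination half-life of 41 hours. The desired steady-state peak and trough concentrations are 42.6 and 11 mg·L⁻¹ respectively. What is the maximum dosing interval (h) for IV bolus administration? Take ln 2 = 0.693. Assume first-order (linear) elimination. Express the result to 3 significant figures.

k = 0.693 / t½ = 0.693 / 41 = 0.01690 h⁻¹
Between IV bolus doses, concentration decays as C = C₀·e^(−kτ), so C_peak/C_trough = e^(kτ).
τ_max = ln(C_peak/C_trough) / k = ln(42.6/11) / 0.01690 = 1.354 / 0.01690 = 80.12 h

80.1 h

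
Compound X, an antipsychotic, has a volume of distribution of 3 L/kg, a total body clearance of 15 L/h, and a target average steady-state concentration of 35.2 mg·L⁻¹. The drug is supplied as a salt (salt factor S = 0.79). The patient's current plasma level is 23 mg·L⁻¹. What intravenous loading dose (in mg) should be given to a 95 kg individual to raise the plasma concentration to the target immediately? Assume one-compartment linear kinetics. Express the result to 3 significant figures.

Vd(total) = 95 kg × 3 L/kg = 285.0 L
Concentration deficit ΔC = 35.2 − 23 = 12.20 mg/L
LD = Vd × ΔC / S = 285.0 × 12.20 / 0.79 = 4401 mg

4400 mg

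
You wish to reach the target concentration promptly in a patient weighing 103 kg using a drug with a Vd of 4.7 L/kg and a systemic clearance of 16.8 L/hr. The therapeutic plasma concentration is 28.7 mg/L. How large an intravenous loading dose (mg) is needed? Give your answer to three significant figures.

Vd = 4.7 L/kg × 103 kg = 484.1 L
LD is governed by Vd — clearance does not enter the loading-dose calculation.
LD = Vd × C = 484.1 × 28.70 = 13890 mg

13900 mg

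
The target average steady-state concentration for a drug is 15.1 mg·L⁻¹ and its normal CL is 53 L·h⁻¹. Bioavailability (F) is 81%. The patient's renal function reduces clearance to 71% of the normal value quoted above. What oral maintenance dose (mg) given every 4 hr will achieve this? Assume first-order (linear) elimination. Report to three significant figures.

2810 mg

Patient clearance = 0.71 × 53.00 = 37.63 L/h
D = CL × Css × τ / F = 37.63 × 15.1 × 4 / 0.81 = 2806 mg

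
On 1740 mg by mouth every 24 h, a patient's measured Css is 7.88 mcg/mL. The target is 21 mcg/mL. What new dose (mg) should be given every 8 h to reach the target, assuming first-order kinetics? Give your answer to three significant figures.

With linear kinetics, Css is proportional to dose rate (D/τ) at fixed clearance.
D₂ = D₁ × (Css,target / Css,current) × (τ₂/τ₁) = 1740 × (21/7.88) × (8/24) = 1546 mg

1550 mg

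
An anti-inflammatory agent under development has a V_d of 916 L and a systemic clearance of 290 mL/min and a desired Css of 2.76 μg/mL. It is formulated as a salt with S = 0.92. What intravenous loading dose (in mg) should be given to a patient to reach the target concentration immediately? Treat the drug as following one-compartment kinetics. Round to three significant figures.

LD = Vd × C / S = 916.0 × 2.760 / 0.92 = 2748 mg

2750 mg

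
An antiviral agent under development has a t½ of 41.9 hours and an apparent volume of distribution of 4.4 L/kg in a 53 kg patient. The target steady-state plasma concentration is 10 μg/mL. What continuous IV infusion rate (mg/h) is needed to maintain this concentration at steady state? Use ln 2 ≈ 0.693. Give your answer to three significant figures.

38.6 mg/h

Total Vd = 4.4 × 53 = 233.2 L
CL = 0.693 × Vd / t½ = 0.693 × 233.2 / 41.9 = 3.857 L/h
Infusion rate = CL × Css = 3.857 × 10 = 38.57 mg/h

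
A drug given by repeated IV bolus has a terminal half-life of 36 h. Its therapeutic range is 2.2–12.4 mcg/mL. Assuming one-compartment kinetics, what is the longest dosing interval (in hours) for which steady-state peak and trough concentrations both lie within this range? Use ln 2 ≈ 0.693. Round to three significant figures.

89.8 h

k = 0.693 / t½ = 0.693 / 36 = 0.01925 h⁻¹
Between IV bolus doses, concentration decays as C = C₀·e^(−kτ), so C_peak/C_trough = e^(kτ).
τ_max = ln(C_peak/C_trough) / k = ln(12.4/2.2) / 0.01925 = 1.729 / 0.01925 = 89.82 h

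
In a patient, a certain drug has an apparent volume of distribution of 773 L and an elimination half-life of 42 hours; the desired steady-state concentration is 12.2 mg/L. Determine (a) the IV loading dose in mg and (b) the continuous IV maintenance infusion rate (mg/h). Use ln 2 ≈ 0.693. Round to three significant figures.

LD = Vd × C = 773.0 × 12.2 = 9431 mg
CL = 0.693 × Vd / t½ = 0.693 × 773.0 / 42 = 12.75 L/h
Infusion rate = CL × Css = 12.75 × 12.2 = 155.6 mg/h

(a) 9430 mg; (b) 156 mg/h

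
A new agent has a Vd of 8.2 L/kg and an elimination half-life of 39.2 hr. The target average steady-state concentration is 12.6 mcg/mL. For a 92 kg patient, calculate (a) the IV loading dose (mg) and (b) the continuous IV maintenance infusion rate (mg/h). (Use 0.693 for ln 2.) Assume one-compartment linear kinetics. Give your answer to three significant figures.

(a) 9510 mg; (b) 168 mg/h

Vd = 8.2 L/kg × 92 kg = 754.4 L
LD = Vd × C = 754.4 × 12.6 = 9505 mg
CL = 0.693 × Vd / t½ = 0.693 × 754.4 / 39.2 = 13.34 L/h
Infusion rate = CL × Css = 13.34 × 12.6 = 168.1 mg/h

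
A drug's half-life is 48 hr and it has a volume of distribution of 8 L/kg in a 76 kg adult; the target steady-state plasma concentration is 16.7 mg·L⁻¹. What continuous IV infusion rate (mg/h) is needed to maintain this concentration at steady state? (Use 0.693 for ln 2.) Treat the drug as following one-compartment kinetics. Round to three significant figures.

Total Vd = 8 × 76 = 608.0 L
CL = ln 2 · Vd / t½ = 0.693 × 608.0 / 48 = 8.778 L/h
Infusion rate = CL × Css = 8.778 × 16.7 = 146.6 mg/h

147 mg/h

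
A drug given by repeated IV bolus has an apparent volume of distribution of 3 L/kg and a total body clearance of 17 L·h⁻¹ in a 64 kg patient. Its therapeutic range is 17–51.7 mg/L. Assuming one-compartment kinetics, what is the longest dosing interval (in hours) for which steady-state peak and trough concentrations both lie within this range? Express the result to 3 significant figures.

12.6 h

Total Vd = 3 × 64 = 192.0 L
k = CL / Vd = 17.00 / 192.0 = 0.08854 h⁻¹
Between IV bolus doses, concentration decays as C = C₀·e^(−kτ), so C_peak/C_trough = e^(kτ).
τ_max = ln(C_peak/C_trough) / k = ln(51.7/17) / 0.08854 = 1.112 / 0.08854 = 12.56 h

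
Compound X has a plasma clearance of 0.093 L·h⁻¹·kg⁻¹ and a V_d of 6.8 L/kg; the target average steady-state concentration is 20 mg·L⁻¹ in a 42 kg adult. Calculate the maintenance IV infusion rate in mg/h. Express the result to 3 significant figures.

78.1 mg/h

CL = 0.093 L·h⁻¹·kg⁻¹ × 42 kg = 3.906 L/h
Infusion rate = CL · Css = 3.906 L/h × 20 mg/L = 78.12 mg/h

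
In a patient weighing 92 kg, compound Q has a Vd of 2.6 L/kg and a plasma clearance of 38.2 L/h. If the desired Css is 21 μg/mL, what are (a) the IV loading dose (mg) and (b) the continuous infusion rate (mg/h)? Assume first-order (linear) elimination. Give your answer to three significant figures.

(a) 5020 mg; (b) 802 mg/h

Vd(total) = 92 kg × 2.6 L/kg = 239.2 L
Loading: fill Vd to C_target → 239.2 L × 21 mg/L = 5023 mg
Maintenance: replace elimination → rate = CL × Css = 38.20 × 21 = 802.2 mg/h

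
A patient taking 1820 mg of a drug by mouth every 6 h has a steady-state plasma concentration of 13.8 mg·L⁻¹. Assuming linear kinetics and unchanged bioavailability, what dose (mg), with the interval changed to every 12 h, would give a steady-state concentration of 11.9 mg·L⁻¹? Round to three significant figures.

With linear kinetics, Css is proportional to dose rate (D/τ) at fixed clearance.
D₂ = D₁ × (Css,target / Css,current) × (τ₂/τ₁) = 1820 × (11.9/13.8) × (12/6) = 3139 mg

3140 mg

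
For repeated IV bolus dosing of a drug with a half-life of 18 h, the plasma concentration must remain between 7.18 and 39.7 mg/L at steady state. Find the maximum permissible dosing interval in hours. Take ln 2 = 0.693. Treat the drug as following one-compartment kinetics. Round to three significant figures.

44.4 h

k = 0.693 / t½ = 0.693 / 18 = 0.03850 h⁻¹
Between IV bolus doses, concentration decays as C = C₀·e^(−kτ), so C_peak/C_trough = e^(kτ).
τ_max = ln(C_peak/C_trough) / k = ln(39.7/7.18) / 0.03850 = 1.710 / 0.03850 = 44.42 h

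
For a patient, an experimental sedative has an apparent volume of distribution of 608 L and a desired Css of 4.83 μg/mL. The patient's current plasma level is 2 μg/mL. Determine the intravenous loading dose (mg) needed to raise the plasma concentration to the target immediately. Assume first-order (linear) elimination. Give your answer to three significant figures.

Concentration deficit ΔC = 4.83 − 2 = 2.830 mg/L
LD = Vd × ΔC = 608.0 × 2.830 = 1721 mg

1720 mg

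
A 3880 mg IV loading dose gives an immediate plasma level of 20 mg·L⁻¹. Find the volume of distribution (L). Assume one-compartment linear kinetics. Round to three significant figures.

194 L

Immediately after an IV bolus, C₀ = Dose / Vd, so Vd = Dose / C₀.
Vd = 3880 / 20 = 194.0 L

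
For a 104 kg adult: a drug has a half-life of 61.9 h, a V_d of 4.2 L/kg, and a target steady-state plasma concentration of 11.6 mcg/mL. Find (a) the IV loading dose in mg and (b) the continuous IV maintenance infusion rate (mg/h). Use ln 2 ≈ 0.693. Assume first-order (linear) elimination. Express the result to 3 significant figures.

(a) 5070 mg; (b) 56.7 mg/h

Vd(total) = 104 kg × 4.2 L/kg = 436.8 L
LD = Vd × C = 436.8 × 11.6 = 5067 mg
CL = 0.693 × Vd / t½ = 0.693 × 436.8 / 61.9 = 4.890 L/h
Infusion rate = CL × Css = 4.890 × 11.6 = 56.72 mg/h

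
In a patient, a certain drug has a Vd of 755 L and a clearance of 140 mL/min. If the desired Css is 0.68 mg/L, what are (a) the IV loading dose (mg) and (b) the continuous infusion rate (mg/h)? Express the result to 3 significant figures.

(a) 513 mg; (b) 5.71 mg/h

Loading: fill Vd to C_target → 755.0 L × 0.68 mg/L = 513.4 mg
Convert clearance: 140 mL/min × 60 min/h ÷ 1000 mL/L = 8.400 L/h
Infusion rate = 8.400 L/h × 0.68 mg/L = 5.712 mg/h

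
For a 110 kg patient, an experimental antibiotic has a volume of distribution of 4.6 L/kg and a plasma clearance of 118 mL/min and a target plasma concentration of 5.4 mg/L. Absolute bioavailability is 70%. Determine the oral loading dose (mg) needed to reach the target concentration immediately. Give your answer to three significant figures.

3900 mg

Total Vd = 4.6 × 110 = 506.0 L
LD = Vd × C / F = 506.0 × 5.400 / 0.7 = 3903 mg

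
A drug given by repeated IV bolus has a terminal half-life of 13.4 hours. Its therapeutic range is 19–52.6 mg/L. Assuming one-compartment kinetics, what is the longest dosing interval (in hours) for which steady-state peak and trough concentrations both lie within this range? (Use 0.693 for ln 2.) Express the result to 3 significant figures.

19.7 h

k = 0.693 / t½ = 0.693 / 13.4 = 0.05172 h⁻¹
Between IV bolus doses, concentration decays as C = C₀·e^(−kτ), so C_peak/C_trough = e^(kτ).
τ_max = ln(C_peak/C_trough) / k = ln(52.6/19) / 0.05172 = 1.018 / 0.05172 = 19.68 h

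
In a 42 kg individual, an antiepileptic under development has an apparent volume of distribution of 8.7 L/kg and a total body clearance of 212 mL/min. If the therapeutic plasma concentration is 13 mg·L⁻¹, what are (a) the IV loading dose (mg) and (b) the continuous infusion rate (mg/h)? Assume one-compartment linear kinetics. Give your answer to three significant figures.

Vd = 8.7 L/kg × 42 kg = 365.4 L
Loading: fill Vd to C_target → 365.4 L × 13 mg/L = 4750 mg
CL = 212 mL/min = 212 × 0.06 = 12.72 L/h
Maintenance infusion rate = CL × Css = 12.72 × 13 = 165.4 mg/h

(a) 4750 mg; (b) 165 mg/h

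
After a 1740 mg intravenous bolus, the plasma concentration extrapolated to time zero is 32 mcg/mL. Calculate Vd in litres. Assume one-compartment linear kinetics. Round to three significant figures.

Immediately after an IV bolus, C₀ = Dose / Vd, so Vd = Dose / C₀.
Vd = 1740 / 32 = 54.38 L

54.4 L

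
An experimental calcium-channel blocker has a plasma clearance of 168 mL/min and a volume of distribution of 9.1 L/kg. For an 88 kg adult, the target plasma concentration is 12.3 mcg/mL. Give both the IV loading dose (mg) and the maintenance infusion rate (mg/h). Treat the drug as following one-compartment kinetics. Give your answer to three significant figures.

Vd(total) = 88 kg × 9.1 L/kg = 800.8 L
LD = Vd · C_target = 800.8 × 12.3 = 9850 mg
Convert clearance: 168 mL/min × 60 min/h ÷ 1000 mL/L = 10.08 L/h
Maintenance infusion rate = CL × Css = 10.08 × 12.3 = 124.0 mg/h

(a) 9850 mg; (b) 124 mg/h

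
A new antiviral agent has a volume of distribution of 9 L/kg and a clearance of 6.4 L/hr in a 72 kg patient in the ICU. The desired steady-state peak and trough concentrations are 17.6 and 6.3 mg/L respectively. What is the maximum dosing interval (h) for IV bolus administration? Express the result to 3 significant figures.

104 h

Vd = 9 L/kg × 72 kg = 648.0 L
k = CL / Vd = 6.400 / 648.0 = 0.009877 h⁻¹
Between IV bolus doses, concentration decays as C = C₀·e^(−kτ), so C_peak/C_trough = e^(kτ).
τ_max = ln(C_peak/C_trough) / k = ln(17.6/6.3) / 0.009877 = 1.027 / 0.009877 = 104.0 h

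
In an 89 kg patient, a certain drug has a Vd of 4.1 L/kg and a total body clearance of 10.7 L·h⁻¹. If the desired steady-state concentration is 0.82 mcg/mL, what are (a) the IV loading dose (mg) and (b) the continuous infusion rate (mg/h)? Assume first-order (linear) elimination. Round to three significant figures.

(a) 299 mg; (b) 8.77 mg/h

Total Vd = 4.1 × 89 = 364.9 L
Loading: fill Vd to C_target → 364.9 L × 0.82 mg/L = 299.2 mg
Maintenance infusion rate = CL × Css = 10.70 × 0.82 = 8.774 mg/h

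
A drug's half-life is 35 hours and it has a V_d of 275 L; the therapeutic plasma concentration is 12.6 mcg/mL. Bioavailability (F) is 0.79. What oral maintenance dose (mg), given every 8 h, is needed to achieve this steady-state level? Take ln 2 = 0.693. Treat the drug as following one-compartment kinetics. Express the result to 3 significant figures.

695 mg

CL = 0.693 × Vd / t½ = 0.693 × 275.0 / 35 = 5.445 L/h
D = CL × Css × τ / F = 5.445 × 12.6 × 8 / 0.79 = 694.8 mg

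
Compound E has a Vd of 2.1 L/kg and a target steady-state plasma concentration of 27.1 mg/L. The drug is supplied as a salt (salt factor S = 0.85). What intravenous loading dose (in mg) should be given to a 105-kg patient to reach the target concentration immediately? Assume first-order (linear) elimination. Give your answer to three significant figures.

7030 mg

Vd = 2.1 L/kg × 105 kg = 220.5 L
The loading dose fills Vd to the target concentration.
LD = Vd × C / S = 220.5 × 27.10 / 0.85 = 7030 mg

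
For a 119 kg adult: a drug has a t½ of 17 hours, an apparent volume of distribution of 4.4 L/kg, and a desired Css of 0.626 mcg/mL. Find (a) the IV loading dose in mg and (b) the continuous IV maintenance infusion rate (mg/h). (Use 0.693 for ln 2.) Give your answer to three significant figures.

(a) 328 mg; (b) 13.4 mg/h

Vd = 4.4 L/kg × 119 kg = 523.6 L
LD = Vd × C = 523.6 × 0.626 = 327.8 mg
CL = 0.693 × Vd / t½ = 0.693 × 523.6 / 17 = 21.34 L/h
Infusion rate = CL × Css = 21.34 × 0.626 = 13.36 mg/h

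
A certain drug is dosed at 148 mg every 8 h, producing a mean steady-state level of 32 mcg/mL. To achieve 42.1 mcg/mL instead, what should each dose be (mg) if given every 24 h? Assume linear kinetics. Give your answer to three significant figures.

With linear kinetics, Css is proportional to dose rate (D/τ) at fixed clearance.
D₂ = D₁ × (Css,target / Css,current) × (τ₂/τ₁) = 148 × (42.1/32) × (24/8) = 584.1 mg

584 mg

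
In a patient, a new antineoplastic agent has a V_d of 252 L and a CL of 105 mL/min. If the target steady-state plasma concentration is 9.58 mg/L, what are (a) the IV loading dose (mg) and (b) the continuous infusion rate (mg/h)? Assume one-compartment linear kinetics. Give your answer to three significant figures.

Loading: fill Vd to C_target → 252.0 L × 9.58 mg/L = 2414 mg
Convert clearance: 105 mL/min × 60 min/h ÷ 1000 mL/L = 6.300 L/h
Infusion rate = 6.300 L/h × 9.58 mg/L = 60.35 mg/h

(a) 2410 mg; (b) 60.4 mg/h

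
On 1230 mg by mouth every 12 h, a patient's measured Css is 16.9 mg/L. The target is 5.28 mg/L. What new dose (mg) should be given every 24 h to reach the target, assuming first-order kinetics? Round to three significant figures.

769 mg

For first-order elimination, Css ∝ F·D/(CL·τ); F and CL are unchanged, so Css ∝ D/τ.
D₂ = D₁ × (Css,target / Css,current) × (τ₂/τ₁) = 1230 × (5.28/16.9) × (24/12) = 768.6 mg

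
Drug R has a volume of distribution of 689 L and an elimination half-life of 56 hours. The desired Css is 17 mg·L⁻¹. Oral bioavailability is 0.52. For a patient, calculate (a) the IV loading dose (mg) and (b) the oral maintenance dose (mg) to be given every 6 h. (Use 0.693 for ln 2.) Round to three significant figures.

LD = Vd × C = 689.0 × 17 = 11710 mg
CL = 0.693 × Vd / t½ = 0.693 × 689.0 / 56 = 8.526 L/h
D = CL × Css × τ / F = 8.526 × 17 × 6 / 0.52 = 1672 mg

(a) 11700 mg; (b) 1670 mg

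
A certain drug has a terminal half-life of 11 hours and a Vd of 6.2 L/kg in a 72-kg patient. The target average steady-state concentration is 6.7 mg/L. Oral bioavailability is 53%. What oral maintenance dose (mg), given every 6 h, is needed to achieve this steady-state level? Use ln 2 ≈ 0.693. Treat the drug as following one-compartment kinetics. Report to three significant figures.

2130 mg

Vd(total) = 72 kg × 6.2 L/kg = 446.4 L
CL = 0.693 × Vd / t½ = 0.693 × 446.4 / 11 = 28.12 L/h
D = CL × Css × τ / F = 28.12 × 6.7 × 6 / 0.53 = 2133 mg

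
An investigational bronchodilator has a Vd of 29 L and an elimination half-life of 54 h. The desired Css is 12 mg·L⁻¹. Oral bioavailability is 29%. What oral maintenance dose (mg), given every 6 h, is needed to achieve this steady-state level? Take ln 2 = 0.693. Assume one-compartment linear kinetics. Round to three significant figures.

92.4 mg

k = 0.693/54 = 0.01283 h⁻¹, so CL = k·Vd = 0.01283 × 29.00 = 0.3721 L/h
D = CL × Css × τ / F = 0.3721 × 12 × 6 / 0.29 = 92.38 mg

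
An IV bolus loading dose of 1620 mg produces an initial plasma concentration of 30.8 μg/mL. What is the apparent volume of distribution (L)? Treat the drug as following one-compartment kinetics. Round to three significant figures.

Immediately after an IV bolus, C₀ = Dose / Vd, so Vd = Dose / C₀.
Vd = 1620 / 30.8 = 52.60 L

52.6 L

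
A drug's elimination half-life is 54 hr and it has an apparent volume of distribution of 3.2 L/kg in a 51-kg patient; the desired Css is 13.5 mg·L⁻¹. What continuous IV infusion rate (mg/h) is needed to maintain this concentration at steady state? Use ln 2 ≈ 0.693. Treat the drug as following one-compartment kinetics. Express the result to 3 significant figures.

28.3 mg/h

Vd = 3.2 L/kg × 51 kg = 163.2 L
CL = 0.693 × Vd / t½ = 0.693 × 163.2 / 54 = 2.094 L/h
Infusion rate = CL × Css = 2.094 × 13.5 = 28.27 mg/h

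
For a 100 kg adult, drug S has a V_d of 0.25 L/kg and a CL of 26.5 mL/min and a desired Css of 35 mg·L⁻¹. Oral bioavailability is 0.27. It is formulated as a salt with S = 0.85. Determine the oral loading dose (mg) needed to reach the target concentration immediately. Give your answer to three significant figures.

Vd(total) = 100 kg × 0.25 L/kg = 25.00 L
LD = Vd × C / F / S = 25.00 × 35.00 / 0.27 / 0.85 = 3813 mg

3810 mg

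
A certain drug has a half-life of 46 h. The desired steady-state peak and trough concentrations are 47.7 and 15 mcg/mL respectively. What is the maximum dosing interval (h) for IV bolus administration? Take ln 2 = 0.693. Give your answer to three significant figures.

k = 0.693 / t½ = 0.693 / 46 = 0.01507 h⁻¹
Between IV bolus doses, concentration decays as C = C₀·e^(−kτ), so C_peak/C_trough = e^(kτ).
τ_max = ln(C_peak/C_trough) / k = ln(47.7/15) / 0.01507 = 1.157 / 0.01507 = 76.78 h

76.8 h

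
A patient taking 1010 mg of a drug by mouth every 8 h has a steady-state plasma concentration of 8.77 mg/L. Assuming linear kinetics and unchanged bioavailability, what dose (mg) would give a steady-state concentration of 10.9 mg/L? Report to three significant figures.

1260 mg

For first-order elimination, Css ∝ F·D/(CL·τ); F and CL are unchanged, so Css ∝ D/τ.
D₂ = D₁ × (Css,target / Css,current) = 1010 × 10.9/8.77 = 1255 mg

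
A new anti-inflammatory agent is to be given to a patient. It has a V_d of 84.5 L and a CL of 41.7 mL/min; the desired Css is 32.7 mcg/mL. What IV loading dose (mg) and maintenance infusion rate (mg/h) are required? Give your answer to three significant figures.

(a) 2760 mg; (b) 81.8 mg/h

LD = Vd · C_target = 84.50 × 32.7 = 2763 mg
Convert clearance: 41.7 mL/min × 60 min/h ÷ 1000 mL/L = 2.502 L/h
Maintenance: replace elimination → rate = CL × Css = 2.502 × 32.7 = 81.82 mg/h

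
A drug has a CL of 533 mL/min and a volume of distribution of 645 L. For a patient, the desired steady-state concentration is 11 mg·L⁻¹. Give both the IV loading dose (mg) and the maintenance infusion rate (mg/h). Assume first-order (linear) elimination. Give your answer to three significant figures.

Loading: fill Vd to C_target → 645.0 L × 11 mg/L = 7095 mg
Convert clearance: 533 mL/min × 60 min/h ÷ 1000 mL/L = 31.98 L/h
Infusion rate = 31.98 L/h × 11 mg/L = 351.8 mg/h

(a) 7100 mg; (b) 352 mg/h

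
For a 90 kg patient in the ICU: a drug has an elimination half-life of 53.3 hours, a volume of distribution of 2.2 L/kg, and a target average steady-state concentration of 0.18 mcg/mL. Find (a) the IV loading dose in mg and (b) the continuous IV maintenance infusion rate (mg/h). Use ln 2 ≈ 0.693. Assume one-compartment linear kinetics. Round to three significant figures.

(a) 35.6 mg; (b) 0.463 mg/h

Vd(total) = 90 kg × 2.2 L/kg = 198.0 L
LD = Vd × C = 198.0 × 0.18 = 35.64 mg
CL = 0.693 × Vd / t½ = 0.693 × 198.0 / 53.3 = 2.574 L/h
Infusion rate = CL × Css = 2.574 × 0.18 = 0.4633 mg/h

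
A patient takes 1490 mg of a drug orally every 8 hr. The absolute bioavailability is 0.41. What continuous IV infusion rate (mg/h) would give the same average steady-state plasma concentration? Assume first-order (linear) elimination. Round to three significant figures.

Equivalent systemic input: infusion rate = F·D/τ.
Rate = 0.41 × 1490 / 8 = 76.36 mg/h

76.4 mg/h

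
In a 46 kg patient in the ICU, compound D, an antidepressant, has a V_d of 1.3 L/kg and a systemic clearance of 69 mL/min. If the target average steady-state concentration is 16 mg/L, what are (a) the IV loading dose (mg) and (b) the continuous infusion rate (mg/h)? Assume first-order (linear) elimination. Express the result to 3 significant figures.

(a) 957 mg; (b) 66.2 mg/h

Vd(total) = 46 kg × 1.3 L/kg = 59.80 L
LD = Vd · C_target = 59.80 × 16 = 956.8 mg
CL = 69 mL/min = 69 × 0.06 = 4.140 L/h
Maintenance: replace elimination → rate = CL × Css = 4.140 × 16 = 66.24 mg/h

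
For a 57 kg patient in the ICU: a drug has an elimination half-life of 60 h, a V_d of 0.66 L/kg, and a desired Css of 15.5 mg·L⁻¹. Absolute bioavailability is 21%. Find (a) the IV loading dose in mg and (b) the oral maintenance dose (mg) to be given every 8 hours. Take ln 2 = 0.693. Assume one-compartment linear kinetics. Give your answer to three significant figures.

Total Vd = 0.66 × 57 = 37.62 L
LD = Vd × C = 37.62 × 15.5 = 583.1 mg
CL = 0.693 × Vd / t½ = 0.693 × 37.62 / 60 = 0.4345 L/h
D = CL × Css × τ / F = 0.4345 × 15.5 × 8 / 0.21 = 256.6 mg

(a) 583 mg; (b) 257 mg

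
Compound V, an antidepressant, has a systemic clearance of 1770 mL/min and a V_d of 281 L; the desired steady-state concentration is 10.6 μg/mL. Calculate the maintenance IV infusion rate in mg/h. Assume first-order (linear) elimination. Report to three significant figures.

1130 mg/h

Convert clearance: 1770 mL/min × 60 min/h ÷ 1000 mL/L = 106.2 L/h
Rate = CL × Css = 106.2 × 10.6 = 1126 mg/h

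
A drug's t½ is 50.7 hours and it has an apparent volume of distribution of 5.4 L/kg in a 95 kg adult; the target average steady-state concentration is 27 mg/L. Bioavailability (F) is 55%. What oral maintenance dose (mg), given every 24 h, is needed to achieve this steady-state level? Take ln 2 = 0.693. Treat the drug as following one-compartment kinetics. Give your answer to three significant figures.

8260 mg

Vd = 5.4 L/kg × 95 kg = 513.0 L
k = 0.693/50.7 = 0.01367 h⁻¹, so CL = k·Vd = 0.01367 × 513.0 = 7.013 L/h
D = CL × Css × τ / F = 7.013 × 27 × 24 / 0.55 = 8263 mg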